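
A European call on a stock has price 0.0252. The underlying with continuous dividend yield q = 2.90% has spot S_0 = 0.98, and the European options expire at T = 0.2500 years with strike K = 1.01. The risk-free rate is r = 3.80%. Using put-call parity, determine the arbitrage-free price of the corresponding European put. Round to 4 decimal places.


Answer: Put price = 0.0527

Derivation:
Put-call parity: C - P = S_0 * exp(-qT) - K * exp(-rT).
S_0 * exp(-qT) = 0.9800 * 0.99277622 = 0.97292069
K * exp(-rT) = 1.0100 * 0.99054498 = 1.00045043
P = C - S*exp(-qT) + K*exp(-rT)
P = 0.0252 - 0.97292069 + 1.00045043 = 0.0527


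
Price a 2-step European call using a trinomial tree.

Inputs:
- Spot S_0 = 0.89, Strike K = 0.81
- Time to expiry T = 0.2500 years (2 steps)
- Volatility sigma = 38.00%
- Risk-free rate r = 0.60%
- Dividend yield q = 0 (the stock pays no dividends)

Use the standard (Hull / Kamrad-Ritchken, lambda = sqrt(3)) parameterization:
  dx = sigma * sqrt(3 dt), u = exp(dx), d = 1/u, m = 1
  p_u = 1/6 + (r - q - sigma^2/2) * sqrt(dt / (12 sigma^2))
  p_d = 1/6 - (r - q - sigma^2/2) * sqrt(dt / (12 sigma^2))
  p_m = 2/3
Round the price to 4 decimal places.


dt = T/N = 0.125000; dx = sigma*sqrt(3*dt) = 0.232702
u = exp(dx) = 1.262005; d = 1/u = 0.792390
p_u = 0.148886, p_m = 0.666667, p_d = 0.184447
Discount per step: exp(-r*dt) = 0.999250
Stock lattice S(k, j) with j the centered position index:
  k=0: S(0,+0) = 0.8900
  k=1: S(1,-1) = 0.7052; S(1,+0) = 0.8900; S(1,+1) = 1.1232
  k=2: S(2,-2) = 0.5588; S(2,-1) = 0.7052; S(2,+0) = 0.8900; S(2,+1) = 1.1232; S(2,+2) = 1.4175
Terminal payoffs V(N, j) = max(S_T - K, 0):
  V(2,-2) = 0.000000; V(2,-1) = 0.000000; V(2,+0) = 0.080000; V(2,+1) = 0.313184; V(2,+2) = 0.607464
Backward induction: V(k, j) = exp(-r*dt) * [p_u * V(k+1, j+1) + p_m * V(k+1, j) + p_d * V(k+1, j-1)]
  V(1,-1) = exp(-r*dt) * [p_u*0.080000 + p_m*0.000000 + p_d*0.000000] = 0.011902
  V(1,+0) = exp(-r*dt) * [p_u*0.313184 + p_m*0.080000 + p_d*0.000000] = 0.099887
  V(1,+1) = exp(-r*dt) * [p_u*0.607464 + p_m*0.313184 + p_d*0.080000] = 0.313753
  V(0,+0) = exp(-r*dt) * [p_u*0.313753 + p_m*0.099887 + p_d*0.011902] = 0.115414

Answer: Price = V(0,0) = 0.1154


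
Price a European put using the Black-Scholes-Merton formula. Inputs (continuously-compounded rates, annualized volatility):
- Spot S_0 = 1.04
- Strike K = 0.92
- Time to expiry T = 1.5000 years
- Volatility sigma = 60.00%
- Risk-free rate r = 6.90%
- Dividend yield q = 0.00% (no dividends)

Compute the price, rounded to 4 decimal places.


d1 = (ln(S/K) + (r - q + 0.5*sigma^2) * T) / (sigma * sqrt(T)) = 0.67510975
d2 = d1 - sigma * sqrt(T) = -0.05973717
exp(-rT) = 0.90167602; exp(-qT) = 1.00000000
P = K * exp(-rT) * N(-d2) - S_0 * exp(-qT) * N(-d1)
N(-d1) = 0.24980302; N(-d2) = 0.52381752
P = 0.9200 * 0.90167602 * 0.52381752 - 1.0400 * 1.00000000 * 0.24980302 = 0.1747

Answer: Price = 0.1747


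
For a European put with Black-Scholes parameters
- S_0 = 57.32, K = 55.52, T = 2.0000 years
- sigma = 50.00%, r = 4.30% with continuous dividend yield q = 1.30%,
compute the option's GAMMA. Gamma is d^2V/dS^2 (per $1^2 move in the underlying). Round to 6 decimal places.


d1 = 0.4835285078; d2 = -0.2235782734
phi(d1) = 0.3549286690; exp(-qT) = 0.9743350896; exp(-rT) = 0.9175942312
Gamma = exp(-qT) * phi(d1) / (S * sigma * sqrt(T)) = 0.9743350896 * 0.3549286690 / (57.3200 * 0.5000 * 1.4142135624) = 0.008532

Answer: Gamma = 0.008532


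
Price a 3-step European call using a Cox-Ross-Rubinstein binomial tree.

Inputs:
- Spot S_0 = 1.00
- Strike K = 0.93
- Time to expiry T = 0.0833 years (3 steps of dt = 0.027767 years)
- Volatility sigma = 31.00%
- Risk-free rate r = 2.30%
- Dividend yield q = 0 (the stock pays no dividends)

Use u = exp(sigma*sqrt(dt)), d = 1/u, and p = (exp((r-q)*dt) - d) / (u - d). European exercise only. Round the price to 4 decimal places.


Answer: Price = V(0,0) = 0.0813

Derivation:
dt = T/N = 0.027767
u = exp(sigma*sqrt(dt)) = 1.053014; d = 1/u = 0.949655
p = (exp((r-q)*dt) - d) / (u - d) = 0.493270
Discount per step: exp(-r*dt) = 0.999362
Stock lattice S(k, i) with i counting down-moves:
  k=0: S(0,0) = 1.0000
  k=1: S(1,0) = 1.0530; S(1,1) = 0.9497
  k=2: S(2,0) = 1.1088; S(2,1) = 1.0000; S(2,2) = 0.9018
  k=3: S(3,0) = 1.1676; S(3,1) = 1.0530; S(3,2) = 0.9497; S(3,3) = 0.8564
Terminal payoffs V(N, i) = max(S_T - K, 0):
  V(3,0) = 0.237622; V(3,1) = 0.123014; V(3,2) = 0.019655; V(3,3) = 0.000000
Backward induction: V(k, i) = exp(-r*dt) * [p * V(k+1, i) + (1-p) * V(k+1, i+1)].
  V(2,0) = exp(-r*dt) * [p*0.237622 + (1-p)*0.123014] = 0.179432
  V(2,1) = exp(-r*dt) * [p*0.123014 + (1-p)*0.019655] = 0.070594
  V(2,2) = exp(-r*dt) * [p*0.019655 + (1-p)*0.000000] = 0.009689
  V(1,0) = exp(-r*dt) * [p*0.179432 + (1-p)*0.070594] = 0.124201
  V(1,1) = exp(-r*dt) * [p*0.070594 + (1-p)*0.009689] = 0.039706
  V(0,0) = exp(-r*dt) * [p*0.124201 + (1-p)*0.039706] = 0.081333


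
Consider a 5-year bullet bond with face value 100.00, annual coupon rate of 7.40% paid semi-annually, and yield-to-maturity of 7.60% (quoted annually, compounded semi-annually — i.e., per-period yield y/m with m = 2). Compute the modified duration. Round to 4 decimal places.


Coupon per period c = face * coupon_rate / m = 3.700000
Periods per year m = 2; per-period yield y/m = 0.038000
Number of cashflows N = 10
Cashflows (t years, CF_t, discount factor 1/(1+y/m)^(m*t), PV):
  t = 0.5000: CF_t = 3.700000, DF = 0.963391, PV = 3.564547
  t = 1.0000: CF_t = 3.700000, DF = 0.928122, PV = 3.434053
  t = 1.5000: CF_t = 3.700000, DF = 0.894145, PV = 3.308336
  t = 2.0000: CF_t = 3.700000, DF = 0.861411, PV = 3.187222
  t = 2.5000: CF_t = 3.700000, DF = 0.829876, PV = 3.070541
  t = 3.0000: CF_t = 3.700000, DF = 0.799495, PV = 2.958132
  t = 3.5000: CF_t = 3.700000, DF = 0.770227, PV = 2.849839
  t = 4.0000: CF_t = 3.700000, DF = 0.742030, PV = 2.745509
  t = 4.5000: CF_t = 3.700000, DF = 0.714865, PV = 2.644999
  t = 5.0000: CF_t = 103.700000, DF = 0.688694, PV = 71.417595
Price P = sum_t PV_t = 99.180774
First compute Macaulay numerator sum_t t * PV_t:
  t * PV_t at t = 0.5000: 1.782274
  t * PV_t at t = 1.0000: 3.434053
  t * PV_t at t = 1.5000: 4.962505
  t * PV_t at t = 2.0000: 6.374444
  t * PV_t at t = 2.5000: 7.676353
  t * PV_t at t = 3.0000: 8.874397
  t * PV_t at t = 3.5000: 9.974435
  t * PV_t at t = 4.0000: 10.982037
  t * PV_t at t = 4.5000: 11.902496
  t * PV_t at t = 5.0000: 357.087975
Macaulay duration D = 423.050969 / 99.180774 = 4.265453
Modified duration = D / (1 + y/m) = 4.265453 / (1 + 0.038000) = 4.109300

Answer: Modified duration = 4.1093


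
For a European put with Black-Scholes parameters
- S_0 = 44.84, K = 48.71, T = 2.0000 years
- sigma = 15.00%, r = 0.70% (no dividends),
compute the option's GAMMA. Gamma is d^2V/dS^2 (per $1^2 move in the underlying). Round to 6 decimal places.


Answer: Gamma = 0.040954

Derivation:
d1 = -0.2181836881; d2 = -0.4303157224
phi(d1) = 0.3895587487; exp(-qT) = 1.0000000000; exp(-rT) = 0.9860975443
Gamma = exp(-qT) * phi(d1) / (S * sigma * sqrt(T)) = 1.0000000000 * 0.3895587487 / (44.8400 * 0.1500 * 1.4142135624) = 0.040954


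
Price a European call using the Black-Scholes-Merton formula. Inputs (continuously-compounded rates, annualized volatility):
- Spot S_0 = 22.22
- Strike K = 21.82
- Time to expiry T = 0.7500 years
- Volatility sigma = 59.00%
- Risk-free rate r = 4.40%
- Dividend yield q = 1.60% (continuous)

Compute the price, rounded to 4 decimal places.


Answer: Price = 4.7762

Derivation:
d1 = (ln(S/K) + (r - q + 0.5*sigma^2) * T) / (sigma * sqrt(T)) = 0.33212965
d2 = d1 - sigma * sqrt(T) = -0.17882533
exp(-rT) = 0.96753856; exp(-qT) = 0.98807171
C = S_0 * exp(-qT) * N(d1) - K * exp(-rT) * N(d2)
N(d1) = 0.63010432; N(d2) = 0.42903743
C = 22.2200 * 0.98807171 * 0.63010432 - 21.8200 * 0.96753856 * 0.42903743 = 4.7762


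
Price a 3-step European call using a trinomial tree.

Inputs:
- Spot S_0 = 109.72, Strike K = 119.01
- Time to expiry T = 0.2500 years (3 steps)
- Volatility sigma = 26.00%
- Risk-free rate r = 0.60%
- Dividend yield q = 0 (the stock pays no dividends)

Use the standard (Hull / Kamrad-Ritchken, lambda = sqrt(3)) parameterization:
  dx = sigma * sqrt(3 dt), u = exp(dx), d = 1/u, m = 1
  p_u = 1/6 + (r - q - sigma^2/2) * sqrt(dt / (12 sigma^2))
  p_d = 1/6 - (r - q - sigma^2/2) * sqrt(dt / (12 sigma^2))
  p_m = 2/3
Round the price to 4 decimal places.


dt = T/N = 0.083333; dx = sigma*sqrt(3*dt) = 0.130000
u = exp(dx) = 1.138828; d = 1/u = 0.878095
p_u = 0.157756, p_m = 0.666667, p_d = 0.175577
Discount per step: exp(-r*dt) = 0.999500
Stock lattice S(k, j) with j the centered position index:
  k=0: S(0,+0) = 109.7200
  k=1: S(1,-1) = 96.3446; S(1,+0) = 109.7200; S(1,+1) = 124.9523
  k=2: S(2,-2) = 84.5998; S(2,-1) = 96.3446; S(2,+0) = 109.7200; S(2,+1) = 124.9523; S(2,+2) = 142.2992
  k=3: S(3,-3) = 74.2867; S(3,-2) = 84.5998; S(3,-1) = 96.3446; S(3,+0) = 109.7200; S(3,+1) = 124.9523; S(3,+2) = 142.2992; S(3,+3) = 162.0543
Terminal payoffs V(N, j) = max(S_T - K, 0):
  V(3,-3) = 0.000000; V(3,-2) = 0.000000; V(3,-1) = 0.000000; V(3,+0) = 0.000000; V(3,+1) = 5.942250; V(3,+2) = 23.289169; V(3,+3) = 43.044333
Backward induction: V(k, j) = exp(-r*dt) * [p_u * V(k+1, j+1) + p_m * V(k+1, j) + p_d * V(k+1, j-1)]
  V(2,-2) = exp(-r*dt) * [p_u*0.000000 + p_m*0.000000 + p_d*0.000000] = 0.000000
  V(2,-1) = exp(-r*dt) * [p_u*0.000000 + p_m*0.000000 + p_d*0.000000] = 0.000000
  V(2,+0) = exp(-r*dt) * [p_u*5.942250 + p_m*0.000000 + p_d*0.000000] = 0.936959
  V(2,+1) = exp(-r*dt) * [p_u*23.289169 + p_m*5.942250 + p_d*0.000000] = 7.631699
  V(2,+2) = exp(-r*dt) * [p_u*43.044333 + p_m*23.289169 + p_d*5.942250] = 23.348277
  V(1,-1) = exp(-r*dt) * [p_u*0.936959 + p_m*0.000000 + p_d*0.000000] = 0.147737
  V(1,+0) = exp(-r*dt) * [p_u*7.631699 + p_m*0.936959 + p_d*0.000000] = 1.827675
  V(1,+1) = exp(-r*dt) * [p_u*23.348277 + p_m*7.631699 + p_d*0.936959] = 8.931182
  V(0,+0) = exp(-r*dt) * [p_u*8.931182 + p_m*1.827675 + p_d*0.147737] = 2.652014

Answer: Price = V(0,0) = 2.6520


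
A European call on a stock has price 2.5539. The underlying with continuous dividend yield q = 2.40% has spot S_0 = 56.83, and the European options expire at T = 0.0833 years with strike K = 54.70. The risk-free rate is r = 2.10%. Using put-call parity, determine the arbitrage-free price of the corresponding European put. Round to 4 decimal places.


Answer: Put price = 0.4418

Derivation:
Put-call parity: C - P = S_0 * exp(-qT) - K * exp(-rT).
S_0 * exp(-qT) = 56.8300 * 0.99800280 = 56.71649896
K * exp(-rT) = 54.7000 * 0.99825223 = 54.60439693
P = C - S*exp(-qT) + K*exp(-rT)
P = 2.5539 - 56.71649896 + 54.60439693 = 0.4418


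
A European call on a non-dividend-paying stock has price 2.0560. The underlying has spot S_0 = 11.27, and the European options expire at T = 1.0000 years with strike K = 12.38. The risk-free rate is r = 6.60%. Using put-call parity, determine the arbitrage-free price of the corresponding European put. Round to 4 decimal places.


Answer: Put price = 2.3753

Derivation:
Put-call parity: C - P = S_0 * exp(-qT) - K * exp(-rT).
S_0 * exp(-qT) = 11.2700 * 1.00000000 = 11.27000000
K * exp(-rT) = 12.3800 * 0.93613086 = 11.58930010
P = C - S*exp(-qT) + K*exp(-rT)
P = 2.0560 - 11.27000000 + 11.58930010 = 2.3753


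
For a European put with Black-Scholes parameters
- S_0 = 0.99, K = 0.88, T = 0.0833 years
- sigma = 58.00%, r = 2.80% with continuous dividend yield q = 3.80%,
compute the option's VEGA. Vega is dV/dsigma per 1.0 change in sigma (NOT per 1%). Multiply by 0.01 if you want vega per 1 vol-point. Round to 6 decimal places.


Answer: Vega = 0.083674

Derivation:
d1 = 0.7823332806; d2 = 0.6149351922
phi(d1) = 0.2937690942; exp(-qT) = 0.9968396046; exp(-rT) = 0.9976703179
Vega = S * exp(-qT) * phi(d1) * sqrt(T) = 0.9900 * 0.9968396046 * 0.2937690942 * 0.2886173938 = 0.083674


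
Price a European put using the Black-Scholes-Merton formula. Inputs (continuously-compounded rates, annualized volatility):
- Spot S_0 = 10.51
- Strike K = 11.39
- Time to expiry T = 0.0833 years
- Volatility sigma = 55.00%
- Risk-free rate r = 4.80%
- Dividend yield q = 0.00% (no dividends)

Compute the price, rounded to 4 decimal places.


Answer: Price = 1.1869

Derivation:
d1 = (ln(S/K) + (r - q + 0.5*sigma^2) * T) / (sigma * sqrt(T)) = -0.40198590
d2 = d1 - sigma * sqrt(T) = -0.56072547
exp(-rT) = 0.99600958; exp(-qT) = 1.00000000
P = K * exp(-rT) * N(-d2) - S_0 * exp(-qT) * N(-d1)
N(-d1) = 0.65615280; N(-d2) = 0.71250765
P = 11.3900 * 0.99600958 * 0.71250765 - 10.5100 * 1.00000000 * 0.65615280 = 1.1869


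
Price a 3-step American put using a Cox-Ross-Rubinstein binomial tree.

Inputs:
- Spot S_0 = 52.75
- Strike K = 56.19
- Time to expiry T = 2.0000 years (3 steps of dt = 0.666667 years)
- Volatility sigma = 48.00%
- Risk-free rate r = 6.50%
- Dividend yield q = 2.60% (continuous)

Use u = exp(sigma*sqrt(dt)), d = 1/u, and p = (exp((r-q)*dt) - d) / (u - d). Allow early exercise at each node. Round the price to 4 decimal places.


Answer: Price = V(0,0) = 14.3668

Derivation:
dt = T/N = 0.666667
u = exp(sigma*sqrt(dt)) = 1.479817; d = 1/u = 0.675759
p = (exp((r-q)*dt) - d) / (u - d) = 0.436016
Discount per step: exp(-r*dt) = 0.957592
Stock lattice S(k, i) with i counting down-moves:
  k=0: S(0,0) = 52.7500
  k=1: S(1,0) = 78.0603; S(1,1) = 35.6463
  k=2: S(2,0) = 115.5150; S(2,1) = 52.7500; S(2,2) = 24.0883
  k=3: S(3,0) = 170.9411; S(3,1) = 78.0603; S(3,2) = 35.6463; S(3,3) = 16.2779
Terminal payoffs V(N, i) = max(K - S_T, 0):
  V(3,0) = 0.000000; V(3,1) = 0.000000; V(3,2) = 20.543698; V(3,3) = 39.912095
Backward induction: V(k, i) = exp(-r*dt) * [p * V(k+1, i) + (1-p) * V(k+1, i+1)]; then take max(V_cont, immediate exercise) for American.
  V(2,0) = exp(-r*dt) * [p*0.000000 + (1-p)*0.000000] = 0.000000; exercise = 0.000000; V(2,0) = max -> 0.000000
  V(2,1) = exp(-r*dt) * [p*0.000000 + (1-p)*20.543698] = 11.094974; exercise = 3.440000; V(2,1) = max -> 11.094974
  V(2,2) = exp(-r*dt) * [p*20.543698 + (1-p)*39.912095] = 30.132716; exercise = 32.101681; V(2,2) = max -> 32.101681
  V(1,0) = exp(-r*dt) * [p*0.000000 + (1-p)*11.094974] = 5.992029; exercise = 0.000000; V(1,0) = max -> 5.992029
  V(1,1) = exp(-r*dt) * [p*11.094974 + (1-p)*32.101681] = 21.969489; exercise = 20.543698; V(1,1) = max -> 21.969489
  V(0,0) = exp(-r*dt) * [p*5.992029 + (1-p)*21.969489] = 14.366819; exercise = 3.440000; V(0,0) = max -> 14.366819


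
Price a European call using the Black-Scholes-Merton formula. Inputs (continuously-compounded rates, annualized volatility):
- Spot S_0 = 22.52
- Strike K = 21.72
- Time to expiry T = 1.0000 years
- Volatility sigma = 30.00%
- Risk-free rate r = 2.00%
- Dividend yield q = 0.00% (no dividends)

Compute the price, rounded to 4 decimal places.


Answer: Price = 3.2722

Derivation:
d1 = (ln(S/K) + (r - q + 0.5*sigma^2) * T) / (sigma * sqrt(T)) = 0.33723436
d2 = d1 - sigma * sqrt(T) = 0.03723436
exp(-rT) = 0.98019867; exp(-qT) = 1.00000000
C = S_0 * exp(-qT) * N(d1) - K * exp(-rT) * N(d2)
N(d1) = 0.63202988; N(d2) = 0.51485093
C = 22.5200 * 1.00000000 * 0.63202988 - 21.7200 * 0.98019867 * 0.51485093 = 3.2722


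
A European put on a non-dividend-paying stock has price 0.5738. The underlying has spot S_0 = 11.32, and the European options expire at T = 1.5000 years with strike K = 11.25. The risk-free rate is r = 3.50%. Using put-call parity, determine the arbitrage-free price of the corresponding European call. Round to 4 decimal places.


Put-call parity: C - P = S_0 * exp(-qT) - K * exp(-rT).
S_0 * exp(-qT) = 11.3200 * 1.00000000 = 11.32000000
K * exp(-rT) = 11.2500 * 0.94885432 = 10.67461111
C = P + S*exp(-qT) - K*exp(-rT)
C = 0.5738 + 11.32000000 - 10.67461111 = 1.2192

Answer: Call price = 1.2192


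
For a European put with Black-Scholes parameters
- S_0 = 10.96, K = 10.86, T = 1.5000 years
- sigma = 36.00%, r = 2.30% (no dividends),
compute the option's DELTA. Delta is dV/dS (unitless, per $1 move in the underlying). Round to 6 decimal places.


Answer: Delta = -0.374677

Derivation:
d1 = 0.3194905012; d2 = -0.1214176525
phi(d1) = 0.3790922790; exp(-qT) = 1.0000000000; exp(-rT) = 0.9660883397
N(-d1) = 0.3746772966
Delta = -exp(-qT) * N(-d1) = -1.0000000000 * 0.3746772966 = -0.374677


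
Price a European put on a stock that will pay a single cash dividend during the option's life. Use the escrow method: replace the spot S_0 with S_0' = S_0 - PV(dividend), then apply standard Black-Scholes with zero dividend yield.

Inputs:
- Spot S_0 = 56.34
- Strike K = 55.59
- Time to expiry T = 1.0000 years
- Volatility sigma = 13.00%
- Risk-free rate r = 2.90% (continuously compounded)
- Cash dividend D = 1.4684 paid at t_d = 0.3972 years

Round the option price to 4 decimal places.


Answer: Price = 2.4001

Derivation:
PV(D) = D * exp(-r * t_d) = 1.4684 * 0.98854729 = 1.45158284
S_0' = S_0 - PV(D) = 56.3400 - 1.45158284 = 54.88841716
d1 = (ln(S_0'/K) + (r + sigma^2/2)*T) / (sigma*sqrt(T)) = 0.19037705
d2 = d1 - sigma*sqrt(T) = 0.06037705
exp(-rT) = 0.97141646
N(-d1) = 0.42450684; N(-d2) = 0.47592767
P = K * exp(-rT) * N(-d2) - S_0' * N(-d1) = 55.5900 * 0.97141646 * 0.47592767 - 54.88841716 * 0.42450684 = 2.4001


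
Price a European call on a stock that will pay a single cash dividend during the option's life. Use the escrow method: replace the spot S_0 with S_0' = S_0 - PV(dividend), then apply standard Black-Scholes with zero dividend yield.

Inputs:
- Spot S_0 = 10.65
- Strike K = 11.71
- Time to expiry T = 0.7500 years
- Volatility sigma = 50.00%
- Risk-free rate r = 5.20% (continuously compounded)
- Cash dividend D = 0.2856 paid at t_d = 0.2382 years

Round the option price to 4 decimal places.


PV(D) = D * exp(-r * t_d) = 0.2856 * 0.98769000 = 0.28208426
S_0' = S_0 - PV(D) = 10.6500 - 0.28208426 = 10.36791574
d1 = (ln(S_0'/K) + (r + sigma^2/2)*T) / (sigma*sqrt(T)) = 0.02545615
d2 = d1 - sigma*sqrt(T) = -0.40755656
exp(-rT) = 0.96175071
N(d1) = 0.51015444; N(d2) = 0.34179963
C = S_0' * N(d1) - K * exp(-rT) * N(d2) = 10.36791574 * 0.51015444 - 11.7100 * 0.96175071 * 0.34179963 = 1.4399

Answer: Price = 1.4399


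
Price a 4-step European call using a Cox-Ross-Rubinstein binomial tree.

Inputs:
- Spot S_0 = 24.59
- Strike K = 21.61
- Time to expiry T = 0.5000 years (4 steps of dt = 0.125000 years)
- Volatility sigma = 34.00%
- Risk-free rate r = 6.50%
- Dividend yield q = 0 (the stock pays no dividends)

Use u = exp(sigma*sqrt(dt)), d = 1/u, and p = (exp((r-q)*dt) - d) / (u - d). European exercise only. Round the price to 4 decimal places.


Answer: Price = V(0,0) = 4.5890

Derivation:
dt = T/N = 0.125000
u = exp(sigma*sqrt(dt)) = 1.127732; d = 1/u = 0.886736
p = (exp((r-q)*dt) - d) / (u - d) = 0.503836
Discount per step: exp(-r*dt) = 0.991908
Stock lattice S(k, i) with i counting down-moves:
  k=0: S(0,0) = 24.5900
  k=1: S(1,0) = 27.7309; S(1,1) = 21.8048
  k=2: S(2,0) = 31.2730; S(2,1) = 24.5900; S(2,2) = 19.3351
  k=3: S(3,0) = 35.2676; S(3,1) = 27.7309; S(3,2) = 21.8048; S(3,3) = 17.1452
  k=4: S(4,0) = 39.7724; S(4,1) = 31.2730; S(4,2) = 24.5900; S(4,3) = 19.3351; S(4,4) = 15.2032
Terminal payoffs V(N, i) = max(S_T - K, 0):
  V(4,0) = 18.162371; V(4,1) = 9.663033; V(4,2) = 2.980000; V(4,3) = 0.000000; V(4,4) = 0.000000
Backward induction: V(k, i) = exp(-r*dt) * [p * V(k+1, i) + (1-p) * V(k+1, i+1)].
  V(3,0) = exp(-r*dt) * [p*18.162371 + (1-p)*9.663033] = 13.832456
  V(3,1) = exp(-r*dt) * [p*9.663033 + (1-p)*2.980000] = 6.295789
  V(3,2) = exp(-r*dt) * [p*2.980000 + (1-p)*0.000000] = 1.489281
  V(3,3) = exp(-r*dt) * [p*0.000000 + (1-p)*0.000000] = 0.000000
  V(2,0) = exp(-r*dt) * [p*13.832456 + (1-p)*6.295789] = 10.011358
  V(2,1) = exp(-r*dt) * [p*6.295789 + (1-p)*1.489281] = 3.879323
  V(2,2) = exp(-r*dt) * [p*1.489281 + (1-p)*0.000000] = 0.744281
  V(1,0) = exp(-r*dt) * [p*10.011358 + (1-p)*3.879323] = 6.912469
  V(1,1) = exp(-r*dt) * [p*3.879323 + (1-p)*0.744281] = 2.305023
  V(0,0) = exp(-r*dt) * [p*6.912469 + (1-p)*2.305023] = 4.588981


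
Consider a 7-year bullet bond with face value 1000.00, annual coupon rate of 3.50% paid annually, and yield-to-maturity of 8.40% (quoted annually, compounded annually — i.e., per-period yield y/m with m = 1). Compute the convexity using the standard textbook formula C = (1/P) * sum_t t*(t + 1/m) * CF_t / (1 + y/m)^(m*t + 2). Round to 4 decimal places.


Coupon per period c = face * coupon_rate / m = 35.000000
Periods per year m = 1; per-period yield y/m = 0.084000
Number of cashflows N = 7
Cashflows (t years, CF_t, discount factor 1/(1+y/m)^(m*t), PV):
  t = 1.0000: CF_t = 35.000000, DF = 0.922509, PV = 32.287823
  t = 2.0000: CF_t = 35.000000, DF = 0.851023, PV = 29.785814
  t = 3.0000: CF_t = 35.000000, DF = 0.785077, PV = 27.477689
  t = 4.0000: CF_t = 35.000000, DF = 0.724241, PV = 25.348421
  t = 5.0000: CF_t = 35.000000, DF = 0.668119, PV = 23.384152
  t = 6.0000: CF_t = 35.000000, DF = 0.616346, PV = 21.572096
  t = 7.0000: CF_t = 1035.000000, DF = 0.568585, PV = 588.484969
Price P = sum_t PV_t = 748.340965
Convexity numerator sum_t t*(t + 1/m) * CF_t / (1+y/m)^(m*t + 2):
  t = 1.0000: term = 54.955377
  t = 2.0000: term = 152.090527
  t = 3.0000: term = 280.609829
  t = 4.0000: term = 431.441927
  t = 5.0000: term = 597.013736
  t = 6.0000: term = 771.050951
  t = 7.0000: term = 28045.606545
Convexity = (1/P) * sum = 30332.768893 / 748.340965 = 40.533354

Answer: Convexity = 40.5334


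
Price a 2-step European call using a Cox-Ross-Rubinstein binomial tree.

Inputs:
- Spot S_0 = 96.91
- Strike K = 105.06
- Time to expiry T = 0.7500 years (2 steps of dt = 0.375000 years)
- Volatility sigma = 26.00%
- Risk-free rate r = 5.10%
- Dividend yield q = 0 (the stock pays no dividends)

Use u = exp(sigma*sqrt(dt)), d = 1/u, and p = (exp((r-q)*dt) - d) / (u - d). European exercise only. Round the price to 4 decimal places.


Answer: Price = V(0,0) = 7.3548

Derivation:
dt = T/N = 0.375000
u = exp(sigma*sqrt(dt)) = 1.172592; d = 1/u = 0.852811
p = (exp((r-q)*dt) - d) / (u - d) = 0.520662
Discount per step: exp(-r*dt) = 0.981057
Stock lattice S(k, i) with i counting down-moves:
  k=0: S(0,0) = 96.9100
  k=1: S(1,0) = 113.6359; S(1,1) = 82.6460
  k=2: S(2,0) = 133.2486; S(2,1) = 96.9100; S(2,2) = 70.4814
Terminal payoffs V(N, i) = max(S_T - K, 0):
  V(2,0) = 28.188576; V(2,1) = 0.000000; V(2,2) = 0.000000
Backward induction: V(k, i) = exp(-r*dt) * [p * V(k+1, i) + (1-p) * V(k+1, i+1)].
  V(1,0) = exp(-r*dt) * [p*28.188576 + (1-p)*0.000000] = 14.398691
  V(1,1) = exp(-r*dt) * [p*0.000000 + (1-p)*0.000000] = 0.000000
  V(0,0) = exp(-r*dt) * [p*14.398691 + (1-p)*0.000000] = 7.354834


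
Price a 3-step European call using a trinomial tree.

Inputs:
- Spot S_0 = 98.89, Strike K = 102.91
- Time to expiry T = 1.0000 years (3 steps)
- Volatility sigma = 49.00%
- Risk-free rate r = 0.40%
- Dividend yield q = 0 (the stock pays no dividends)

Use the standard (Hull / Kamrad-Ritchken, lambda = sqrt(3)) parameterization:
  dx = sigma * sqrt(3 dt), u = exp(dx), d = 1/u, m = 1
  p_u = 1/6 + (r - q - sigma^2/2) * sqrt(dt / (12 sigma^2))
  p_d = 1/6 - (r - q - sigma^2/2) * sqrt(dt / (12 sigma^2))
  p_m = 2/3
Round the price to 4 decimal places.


Answer: Price = V(0,0) = 16.3118

Derivation:
dt = T/N = 0.333333; dx = sigma*sqrt(3*dt) = 0.490000
u = exp(dx) = 1.632316; d = 1/u = 0.612626
p_u = 0.127194, p_m = 0.666667, p_d = 0.206139
Discount per step: exp(-r*dt) = 0.998668
Stock lattice S(k, j) with j the centered position index:
  k=0: S(0,+0) = 98.8900
  k=1: S(1,-1) = 60.5826; S(1,+0) = 98.8900; S(1,+1) = 161.4198
  k=2: S(2,-2) = 37.1145; S(2,-1) = 60.5826; S(2,+0) = 98.8900; S(2,+1) = 161.4198; S(2,+2) = 263.4881
  k=3: S(3,-3) = 22.7373; S(3,-2) = 37.1145; S(3,-1) = 60.5826; S(3,+0) = 98.8900; S(3,+1) = 161.4198; S(3,+2) = 263.4881; S(3,+3) = 430.0959
Terminal payoffs V(N, j) = max(S_T - K, 0):
  V(3,-3) = 0.000000; V(3,-2) = 0.000000; V(3,-1) = 0.000000; V(3,+0) = 0.000000; V(3,+1) = 58.509751; V(3,+2) = 160.578078; V(3,+3) = 327.185863
Backward induction: V(k, j) = exp(-r*dt) * [p_u * V(k+1, j+1) + p_m * V(k+1, j) + p_d * V(k+1, j-1)]
  V(2,-2) = exp(-r*dt) * [p_u*0.000000 + p_m*0.000000 + p_d*0.000000] = 0.000000
  V(2,-1) = exp(-r*dt) * [p_u*0.000000 + p_m*0.000000 + p_d*0.000000] = 0.000000
  V(2,+0) = exp(-r*dt) * [p_u*58.509751 + p_m*0.000000 + p_d*0.000000] = 7.432166
  V(2,+1) = exp(-r*dt) * [p_u*160.578078 + p_m*58.509751 + p_d*0.000000] = 59.351860
  V(2,+2) = exp(-r*dt) * [p_u*327.185863 + p_m*160.578078 + p_d*58.509751] = 160.515096
  V(1,-1) = exp(-r*dt) * [p_u*7.432166 + p_m*0.000000 + p_d*0.000000] = 0.944066
  V(1,+0) = exp(-r*dt) * [p_u*59.351860 + p_m*7.432166 + p_d*0.000000] = 12.487310
  V(1,+1) = exp(-r*dt) * [p_u*160.515096 + p_m*59.351860 + p_d*7.432166] = 61.434540
  V(0,+0) = exp(-r*dt) * [p_u*61.434540 + p_m*12.487310 + p_d*0.944066] = 16.311816


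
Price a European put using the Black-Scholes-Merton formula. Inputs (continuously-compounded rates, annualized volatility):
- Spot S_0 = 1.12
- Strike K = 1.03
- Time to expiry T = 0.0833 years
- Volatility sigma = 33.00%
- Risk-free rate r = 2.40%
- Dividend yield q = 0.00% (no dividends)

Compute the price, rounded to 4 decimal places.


Answer: Price = 0.0102

Derivation:
d1 = (ln(S/K) + (r - q + 0.5*sigma^2) * T) / (sigma * sqrt(T)) = 0.94814387
d2 = d1 - sigma * sqrt(T) = 0.85290013
exp(-rT) = 0.99800280; exp(-qT) = 1.00000000
P = K * exp(-rT) * N(-d2) - S_0 * exp(-qT) * N(-d1)
N(-d1) = 0.17152811; N(-d2) = 0.19685735
P = 1.0300 * 0.99800280 * 0.19685735 - 1.1200 * 1.00000000 * 0.17152811 = 0.0102


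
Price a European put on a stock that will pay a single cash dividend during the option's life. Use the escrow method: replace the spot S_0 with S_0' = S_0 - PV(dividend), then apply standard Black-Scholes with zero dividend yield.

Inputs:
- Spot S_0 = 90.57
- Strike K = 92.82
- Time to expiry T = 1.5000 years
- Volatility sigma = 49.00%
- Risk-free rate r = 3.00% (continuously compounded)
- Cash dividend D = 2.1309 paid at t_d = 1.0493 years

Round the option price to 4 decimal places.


PV(D) = D * exp(-r * t_d) = 2.1309 * 0.96901131 = 2.06486619
S_0' = S_0 - PV(D) = 90.5700 - 2.06486619 = 88.50513381
d1 = (ln(S_0'/K) + (r + sigma^2/2)*T) / (sigma*sqrt(T)) = 0.29572744
d2 = d1 - sigma*sqrt(T) = -0.30439755
exp(-rT) = 0.95599748
N(-d1) = 0.38371912; N(-d2) = 0.61958748
P = K * exp(-rT) * N(-d2) - S_0' * N(-d1) = 92.8200 * 0.95599748 * 0.61958748 - 88.50513381 * 0.38371912 = 21.0184

Answer: Price = 21.0184


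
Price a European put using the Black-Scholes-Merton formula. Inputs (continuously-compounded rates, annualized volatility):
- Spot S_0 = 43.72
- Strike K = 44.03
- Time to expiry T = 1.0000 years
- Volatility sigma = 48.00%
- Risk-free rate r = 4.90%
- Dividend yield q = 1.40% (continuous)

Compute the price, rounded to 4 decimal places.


d1 = (ln(S/K) + (r - q + 0.5*sigma^2) * T) / (sigma * sqrt(T)) = 0.29819676
d2 = d1 - sigma * sqrt(T) = -0.18180324
exp(-rT) = 0.95218113; exp(-qT) = 0.98609754
P = K * exp(-rT) * N(-d2) - S_0 * exp(-qT) * N(-d1)
N(-d1) = 0.38277650; N(-d2) = 0.57213143
P = 44.0300 * 0.95218113 * 0.57213143 - 43.7200 * 0.98609754 * 0.38277650 = 7.4840

Answer: Price = 7.4840


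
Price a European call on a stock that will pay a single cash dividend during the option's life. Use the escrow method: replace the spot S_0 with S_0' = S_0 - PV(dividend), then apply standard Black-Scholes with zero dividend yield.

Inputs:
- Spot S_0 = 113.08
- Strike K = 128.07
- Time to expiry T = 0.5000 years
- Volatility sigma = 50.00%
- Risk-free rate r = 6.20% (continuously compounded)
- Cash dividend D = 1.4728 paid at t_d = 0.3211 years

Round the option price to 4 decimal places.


Answer: Price = 11.0148

Derivation:
PV(D) = D * exp(-r * t_d) = 1.4728 * 0.98028866 = 1.44376914
S_0' = S_0 - PV(D) = 113.0800 - 1.44376914 = 111.63623086
d1 = (ln(S_0'/K) + (r + sigma^2/2)*T) / (sigma*sqrt(T)) = -0.12397376
d2 = d1 - sigma*sqrt(T) = -0.47752715
exp(-rT) = 0.96947557
N(d1) = 0.45066803; N(d2) = 0.31649340
C = S_0' * N(d1) - K * exp(-rT) * N(d2) = 111.63623086 * 0.45066803 - 128.0700 * 0.96947557 * 0.31649340 = 11.0148


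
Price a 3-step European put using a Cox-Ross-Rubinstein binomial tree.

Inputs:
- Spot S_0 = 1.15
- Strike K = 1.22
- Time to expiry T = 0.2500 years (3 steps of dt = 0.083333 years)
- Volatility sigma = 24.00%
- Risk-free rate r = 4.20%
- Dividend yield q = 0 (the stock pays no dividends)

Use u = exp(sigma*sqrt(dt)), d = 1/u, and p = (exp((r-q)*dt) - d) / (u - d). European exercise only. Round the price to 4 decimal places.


Answer: Price = V(0,0) = 0.0873

Derivation:
dt = T/N = 0.083333
u = exp(sigma*sqrt(dt)) = 1.071738; d = 1/u = 0.933063
p = (exp((r-q)*dt) - d) / (u - d) = 0.507970
Discount per step: exp(-r*dt) = 0.996506
Stock lattice S(k, i) with i counting down-moves:
  k=0: S(0,0) = 1.1500
  k=1: S(1,0) = 1.2325; S(1,1) = 1.0730
  k=2: S(2,0) = 1.3209; S(2,1) = 1.1500; S(2,2) = 1.0012
  k=3: S(3,0) = 1.4157; S(3,1) = 1.2325; S(3,2) = 1.0730; S(3,3) = 0.9342
Terminal payoffs V(N, i) = max(K - S_T, 0):
  V(3,0) = 0.000000; V(3,1) = 0.000000; V(3,2) = 0.146977; V(3,3) = 0.285818
Backward induction: V(k, i) = exp(-r*dt) * [p * V(k+1, i) + (1-p) * V(k+1, i+1)].
  V(2,0) = exp(-r*dt) * [p*0.000000 + (1-p)*0.000000] = 0.000000
  V(2,1) = exp(-r*dt) * [p*0.000000 + (1-p)*0.146977] = 0.072064
  V(2,2) = exp(-r*dt) * [p*0.146977 + (1-p)*0.285818] = 0.214539
  V(1,0) = exp(-r*dt) * [p*0.000000 + (1-p)*0.072064] = 0.035334
  V(1,1) = exp(-r*dt) * [p*0.072064 + (1-p)*0.214539] = 0.141670
  V(0,0) = exp(-r*dt) * [p*0.035334 + (1-p)*0.141670] = 0.087348


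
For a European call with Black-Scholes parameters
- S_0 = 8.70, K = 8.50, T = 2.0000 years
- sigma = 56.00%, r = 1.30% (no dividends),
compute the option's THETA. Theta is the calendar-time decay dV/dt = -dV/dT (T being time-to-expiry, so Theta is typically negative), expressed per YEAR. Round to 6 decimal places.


d1 = 0.4581759783; d2 = -0.3337836166
phi(d1) = 0.3591909468; exp(-qT) = 1.0000000000; exp(-rT) = 0.9743350896
Theta = -S*exp(-qT)*phi(d1)*sigma/(2*sqrt(T)) - r*K*exp(-rT)*N(d2) + q*S*exp(-qT)*N(d1)
N(d1) = 0.6765869917; N(d2) = 0.3692714236; sqrt(T) = 1.4142135624
Term 1 = -8.7000 * 1.0000000000 * 0.3591909468 * 0.5600 / (2 * 1.4142135624) = -0.6187107589
Term 2 = -0.0130 * 8.5000 * 0.9743350896 * 0.3692714236 = -0.0397572487
Term 3 = 0 (no dividend yield, q = 0)
Theta = -0.6187107589 + (-0.0397572487) + (0.0000000000) = -0.658468

Answer: Theta = -0.658468


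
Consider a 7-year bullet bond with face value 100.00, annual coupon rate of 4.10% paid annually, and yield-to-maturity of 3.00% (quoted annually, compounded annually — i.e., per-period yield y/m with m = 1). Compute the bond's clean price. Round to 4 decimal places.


Answer: Price = 106.8533

Derivation:
Coupon per period c = face * coupon_rate / m = 4.100000
Periods per year m = 1; per-period yield y/m = 0.030000
Number of cashflows N = 7
Cashflows (t years, CF_t, discount factor 1/(1+y/m)^(m*t), PV):
  t = 1.0000: CF_t = 4.100000, DF = 0.970874, PV = 3.980583
  t = 2.0000: CF_t = 4.100000, DF = 0.942596, PV = 3.864643
  t = 3.0000: CF_t = 4.100000, DF = 0.915142, PV = 3.752081
  t = 4.0000: CF_t = 4.100000, DF = 0.888487, PV = 3.642797
  t = 5.0000: CF_t = 4.100000, DF = 0.862609, PV = 3.536696
  t = 6.0000: CF_t = 4.100000, DF = 0.837484, PV = 3.433685
  t = 7.0000: CF_t = 104.100000, DF = 0.813092, PV = 84.642826
Price P = sum_t PV_t = 106.853311


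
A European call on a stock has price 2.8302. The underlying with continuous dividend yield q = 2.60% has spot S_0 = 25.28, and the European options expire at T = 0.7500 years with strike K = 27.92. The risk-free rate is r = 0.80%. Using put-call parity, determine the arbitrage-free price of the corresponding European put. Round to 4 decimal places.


Put-call parity: C - P = S_0 * exp(-qT) - K * exp(-rT).
S_0 * exp(-qT) = 25.2800 * 0.98068890 = 24.79181527
K * exp(-rT) = 27.9200 * 0.99401796 = 27.75298156
P = C - S*exp(-qT) + K*exp(-rT)
P = 2.8302 - 24.79181527 + 27.75298156 = 5.7914

Answer: Put price = 5.7914


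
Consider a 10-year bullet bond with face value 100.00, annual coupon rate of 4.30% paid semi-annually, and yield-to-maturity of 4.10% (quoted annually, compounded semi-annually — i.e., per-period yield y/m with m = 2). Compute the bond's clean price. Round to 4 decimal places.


Answer: Price = 101.6273

Derivation:
Coupon per period c = face * coupon_rate / m = 2.150000
Periods per year m = 2; per-period yield y/m = 0.020500
Number of cashflows N = 20
Cashflows (t years, CF_t, discount factor 1/(1+y/m)^(m*t), PV):
  t = 0.5000: CF_t = 2.150000, DF = 0.979912, PV = 2.106810
  t = 1.0000: CF_t = 2.150000, DF = 0.960227, PV = 2.064488
  t = 1.5000: CF_t = 2.150000, DF = 0.940938, PV = 2.023017
  t = 2.0000: CF_t = 2.150000, DF = 0.922036, PV = 1.982378
  t = 2.5000: CF_t = 2.150000, DF = 0.903514, PV = 1.942555
  t = 3.0000: CF_t = 2.150000, DF = 0.885364, PV = 1.903533
  t = 3.5000: CF_t = 2.150000, DF = 0.867579, PV = 1.865294
  t = 4.0000: CF_t = 2.150000, DF = 0.850151, PV = 1.827824
  t = 4.5000: CF_t = 2.150000, DF = 0.833073, PV = 1.791106
  t = 5.0000: CF_t = 2.150000, DF = 0.816338, PV = 1.755126
  t = 5.5000: CF_t = 2.150000, DF = 0.799939, PV = 1.719869
  t = 6.0000: CF_t = 2.150000, DF = 0.783870, PV = 1.685320
  t = 6.5000: CF_t = 2.150000, DF = 0.768123, PV = 1.651465
  t = 7.0000: CF_t = 2.150000, DF = 0.752693, PV = 1.618290
  t = 7.5000: CF_t = 2.150000, DF = 0.737573, PV = 1.585781
  t = 8.0000: CF_t = 2.150000, DF = 0.722756, PV = 1.553926
  t = 8.5000: CF_t = 2.150000, DF = 0.708237, PV = 1.522710
  t = 9.0000: CF_t = 2.150000, DF = 0.694010, PV = 1.492122
  t = 9.5000: CF_t = 2.150000, DF = 0.680069, PV = 1.462148
  t = 10.0000: CF_t = 102.150000, DF = 0.666407, PV = 68.073517
Price P = sum_t PV_t = 101.627281


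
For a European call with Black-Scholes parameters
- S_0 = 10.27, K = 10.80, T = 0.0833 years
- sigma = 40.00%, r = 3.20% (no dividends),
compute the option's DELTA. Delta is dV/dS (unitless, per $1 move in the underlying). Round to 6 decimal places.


Answer: Delta = 0.361276

Derivation:
d1 = -0.3550505883; d2 = -0.4704975459
phi(d1) = 0.3745728408; exp(-qT) = 1.0000000000; exp(-rT) = 0.9973379496
N(d1) = 0.3612758464
Delta = exp(-qT) * N(d1) = 1.0000000000 * 0.3612758464 = 0.361276


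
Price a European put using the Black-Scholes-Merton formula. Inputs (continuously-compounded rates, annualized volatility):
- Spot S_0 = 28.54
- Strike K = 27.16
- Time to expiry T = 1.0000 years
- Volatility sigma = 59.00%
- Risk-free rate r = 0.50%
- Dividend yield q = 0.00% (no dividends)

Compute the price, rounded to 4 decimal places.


Answer: Price = 5.7147

Derivation:
d1 = (ln(S/K) + (r - q + 0.5*sigma^2) * T) / (sigma * sqrt(T)) = 0.38747680
d2 = d1 - sigma * sqrt(T) = -0.20252320
exp(-rT) = 0.99501248; exp(-qT) = 1.00000000
P = K * exp(-rT) * N(-d2) - S_0 * exp(-qT) * N(-d1)
N(-d1) = 0.34920163; N(-d2) = 0.58024614
P = 27.1600 * 0.99501248 * 0.58024614 - 28.5400 * 1.00000000 * 0.34920163 = 5.7147


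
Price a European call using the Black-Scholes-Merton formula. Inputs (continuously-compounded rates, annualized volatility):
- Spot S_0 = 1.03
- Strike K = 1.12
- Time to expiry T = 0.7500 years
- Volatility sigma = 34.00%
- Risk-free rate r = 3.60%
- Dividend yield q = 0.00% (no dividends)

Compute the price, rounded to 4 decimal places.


Answer: Price = 0.0963

Derivation:
d1 = (ln(S/K) + (r - q + 0.5*sigma^2) * T) / (sigma * sqrt(T)) = -0.04557631
d2 = d1 - sigma * sqrt(T) = -0.34002495
exp(-rT) = 0.97336124; exp(-qT) = 1.00000000
C = S_0 * exp(-qT) * N(d1) - K * exp(-rT) * N(d2)
N(d1) = 0.48182397; N(d2) = 0.36691887
C = 1.0300 * 1.00000000 * 0.48182397 - 1.1200 * 0.97336124 * 0.36691887 = 0.0963


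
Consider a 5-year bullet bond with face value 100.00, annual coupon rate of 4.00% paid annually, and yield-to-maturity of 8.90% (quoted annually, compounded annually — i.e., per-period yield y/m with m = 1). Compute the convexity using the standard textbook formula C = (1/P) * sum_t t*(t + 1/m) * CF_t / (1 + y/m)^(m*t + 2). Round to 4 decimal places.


Coupon per period c = face * coupon_rate / m = 4.000000
Periods per year m = 1; per-period yield y/m = 0.089000
Number of cashflows N = 5
Cashflows (t years, CF_t, discount factor 1/(1+y/m)^(m*t), PV):
  t = 1.0000: CF_t = 4.000000, DF = 0.918274, PV = 3.673095
  t = 2.0000: CF_t = 4.000000, DF = 0.843226, PV = 3.372906
  t = 3.0000: CF_t = 4.000000, DF = 0.774313, PV = 3.097251
  t = 4.0000: CF_t = 4.000000, DF = 0.711031, PV = 2.844124
  t = 5.0000: CF_t = 104.000000, DF = 0.652921, PV = 67.903778
Price P = sum_t PV_t = 80.891153
Convexity numerator sum_t t*(t + 1/m) * CF_t / (1+y/m)^(m*t + 2):
  t = 1.0000: term = 6.194501
  t = 2.0000: term = 17.064742
  t = 3.0000: term = 31.340205
  t = 4.0000: term = 47.964808
  t = 5.0000: term = 1717.747937
Convexity = (1/P) * sum = 1820.312194 / 80.891153 = 22.503230

Answer: Convexity = 22.5032


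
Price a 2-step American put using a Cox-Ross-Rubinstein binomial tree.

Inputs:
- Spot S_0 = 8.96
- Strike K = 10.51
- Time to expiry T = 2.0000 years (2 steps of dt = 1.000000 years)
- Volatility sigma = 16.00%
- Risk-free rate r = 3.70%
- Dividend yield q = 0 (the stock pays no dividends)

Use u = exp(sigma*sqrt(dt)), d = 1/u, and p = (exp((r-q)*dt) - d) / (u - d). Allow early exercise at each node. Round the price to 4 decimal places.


dt = T/N = 1.000000
u = exp(sigma*sqrt(dt)) = 1.173511; d = 1/u = 0.852144
p = (exp((r-q)*dt) - d) / (u - d) = 0.577375
Discount per step: exp(-r*dt) = 0.963676
Stock lattice S(k, i) with i counting down-moves:
  k=0: S(0,0) = 8.9600
  k=1: S(1,0) = 10.5147; S(1,1) = 7.6352
  k=2: S(2,0) = 12.3391; S(2,1) = 8.9600; S(2,2) = 6.5063
Terminal payoffs V(N, i) = max(K - S_T, 0):
  V(2,0) = 0.000000; V(2,1) = 1.550000; V(2,2) = 4.003705
Backward induction: V(k, i) = exp(-r*dt) * [p * V(k+1, i) + (1-p) * V(k+1, i+1)]; then take max(V_cont, immediate exercise) for American.
  V(1,0) = exp(-r*dt) * [p*0.000000 + (1-p)*1.550000] = 0.631275; exercise = 0.000000; V(1,0) = max -> 0.631275
  V(1,1) = exp(-r*dt) * [p*1.550000 + (1-p)*4.003705] = 2.493028; exercise = 2.874792; V(1,1) = max -> 2.874792
  V(0,0) = exp(-r*dt) * [p*0.631275 + (1-p)*2.874792] = 1.522070; exercise = 1.550000; V(0,0) = max -> 1.550000

Answer: Price = V(0,0) = 1.5500


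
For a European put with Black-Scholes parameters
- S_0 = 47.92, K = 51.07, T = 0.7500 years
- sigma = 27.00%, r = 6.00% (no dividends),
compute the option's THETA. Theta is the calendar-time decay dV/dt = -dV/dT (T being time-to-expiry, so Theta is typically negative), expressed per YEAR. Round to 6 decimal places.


Answer: Theta = -1.284922

Derivation:
d1 = 0.0370924589; d2 = -0.1967344002
phi(d1) = 0.3986679323; exp(-qT) = 1.0000000000; exp(-rT) = 0.9559974818
Theta = -S*exp(-qT)*phi(d1)*sigma/(2*sqrt(T)) + r*K*exp(-rT)*N(-d2) - q*S*exp(-qT)*N(-d1)
N(-d1) = 0.4852056424; N(-d2) = 0.5779823056; sqrt(T) = 0.8660254038
Term 1 = -47.9200 * 1.0000000000 * 0.3986679323 * 0.2700 / (2 * 0.8660254038) = -2.9780449584
Term 2 = 0.0600 * 51.0700 * 0.9559974818 * 0.5779823056 = 1.6931225722
Term 3 = 0 (no dividend yield, q = 0)
Theta = -2.9780449584 + (1.6931225722) + (0.0000000000) = -1.284922


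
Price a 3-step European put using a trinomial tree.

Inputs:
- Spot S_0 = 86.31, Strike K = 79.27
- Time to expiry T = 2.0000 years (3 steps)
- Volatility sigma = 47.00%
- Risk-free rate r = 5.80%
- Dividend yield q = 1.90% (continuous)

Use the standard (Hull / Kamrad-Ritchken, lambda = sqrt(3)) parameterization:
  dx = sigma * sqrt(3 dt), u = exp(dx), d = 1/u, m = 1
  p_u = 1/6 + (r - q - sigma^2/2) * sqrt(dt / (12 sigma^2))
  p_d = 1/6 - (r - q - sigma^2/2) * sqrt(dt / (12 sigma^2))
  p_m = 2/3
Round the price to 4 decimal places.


dt = T/N = 0.666667; dx = sigma*sqrt(3*dt) = 0.664680
u = exp(dx) = 1.943869; d = 1/u = 0.514438
p_u = 0.130835, p_m = 0.666667, p_d = 0.202498
Discount per step: exp(-r*dt) = 0.962071
Stock lattice S(k, j) with j the centered position index:
  k=0: S(0,+0) = 86.3100
  k=1: S(1,-1) = 44.4011; S(1,+0) = 86.3100; S(1,+1) = 167.7753
  k=2: S(2,-2) = 22.8416; S(2,-1) = 44.4011; S(2,+0) = 86.3100; S(2,+1) = 167.7753; S(2,+2) = 326.1333
  k=3: S(3,-3) = 11.7506; S(3,-2) = 22.8416; S(3,-1) = 44.4011; S(3,+0) = 86.3100; S(3,+1) = 167.7753; S(3,+2) = 326.1333; S(3,+3) = 633.9605
Terminal payoffs V(N, j) = max(K - S_T, 0):
  V(3,-3) = 67.519400; V(3,-2) = 56.428371; V(3,-1) = 34.868862; V(3,+0) = 0.000000; V(3,+1) = 0.000000; V(3,+2) = 0.000000; V(3,+3) = 0.000000
Backward induction: V(k, j) = exp(-r*dt) * [p_u * V(k+1, j+1) + p_m * V(k+1, j) + p_d * V(k+1, j-1)]
  V(2,-2) = exp(-r*dt) * [p_u*34.868862 + p_m*56.428371 + p_d*67.519400] = 53.735100
  V(2,-1) = exp(-r*dt) * [p_u*0.000000 + p_m*34.868862 + p_d*56.428371] = 33.357481
  V(2,+0) = exp(-r*dt) * [p_u*0.000000 + p_m*0.000000 + p_d*34.868862] = 6.793080
  V(2,+1) = exp(-r*dt) * [p_u*0.000000 + p_m*0.000000 + p_d*0.000000] = 0.000000
  V(2,+2) = exp(-r*dt) * [p_u*0.000000 + p_m*0.000000 + p_d*0.000000] = 0.000000
  V(1,-1) = exp(-r*dt) * [p_u*6.793080 + p_m*33.357481 + p_d*53.735100] = 32.718474
  V(1,+0) = exp(-r*dt) * [p_u*0.000000 + p_m*6.793080 + p_d*33.357481] = 10.855587
  V(1,+1) = exp(-r*dt) * [p_u*0.000000 + p_m*0.000000 + p_d*6.793080] = 1.323414
  V(0,+0) = exp(-r*dt) * [p_u*1.323414 + p_m*10.855587 + p_d*32.718474] = 13.503293

Answer: Price = V(0,0) = 13.5033
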